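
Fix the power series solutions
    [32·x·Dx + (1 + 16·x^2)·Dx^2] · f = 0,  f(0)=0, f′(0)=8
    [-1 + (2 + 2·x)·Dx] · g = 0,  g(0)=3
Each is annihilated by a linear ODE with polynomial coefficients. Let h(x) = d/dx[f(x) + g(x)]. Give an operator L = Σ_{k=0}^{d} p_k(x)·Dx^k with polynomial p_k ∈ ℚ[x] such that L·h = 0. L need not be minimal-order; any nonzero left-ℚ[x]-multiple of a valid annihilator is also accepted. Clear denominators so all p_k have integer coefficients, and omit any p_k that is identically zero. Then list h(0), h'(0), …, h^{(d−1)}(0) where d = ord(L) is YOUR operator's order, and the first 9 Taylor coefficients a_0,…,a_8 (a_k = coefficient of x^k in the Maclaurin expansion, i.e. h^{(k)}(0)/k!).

f: a_k = 0, 8, 0, -128/3, 0, 2048/5, 0, -32768/7, 0, …
g: a_k = 3, 3/2, -3/8, 3/16, -15/128, 21/256, -63/1024, 99/2048, -1287/32768, …
L₀ := lclm(L_f,L_g); ord L₀ ≤ 2+1.
h=h₀': d/dx-closure on L₀ ⇒ L.
L = (-64 - 160·x + 3072·x^2 + 1536·x^3) + (-131 - 256·x + 5920·x^2 + 12288·x^3 + 5376·x^4)·Dx + (-2 + 126·x + 192·x^2 + 2112·x^3 + 3584·x^4 + 1536·x^5)·Dx^2  (order 2).
h: a_k = 19/2, -3/4, -2039/16, -15/32, 524393/256, -189/512, -67108171/2048, -1287/4096, 34359757673/65536, …
ICs: h(0) = 19/2, h′(0) = -3/4.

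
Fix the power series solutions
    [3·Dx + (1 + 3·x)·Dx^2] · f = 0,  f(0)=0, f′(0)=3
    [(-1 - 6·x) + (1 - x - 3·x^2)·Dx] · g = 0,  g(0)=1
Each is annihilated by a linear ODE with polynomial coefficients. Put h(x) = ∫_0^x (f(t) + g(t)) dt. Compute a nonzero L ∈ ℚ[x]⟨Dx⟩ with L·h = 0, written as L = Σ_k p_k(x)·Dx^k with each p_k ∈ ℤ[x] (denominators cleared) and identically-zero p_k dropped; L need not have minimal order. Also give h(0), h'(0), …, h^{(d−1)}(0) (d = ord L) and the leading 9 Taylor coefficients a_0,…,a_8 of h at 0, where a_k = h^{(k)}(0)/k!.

L = (-270 - 1422·x - 3780·x^2 - 2916·x^3 - 2916·x^4)·Dx^2 + (-24 - 468·x - 2736·x^2 - 5616·x^3 - 5994·x^4 - 4860·x^5)·Dx^3 + (11 + 79·x + 129·x^2 - 171·x^3 - 783·x^4 - 1377·x^5 - 972·x^6)·Dx^4  (order 4).
h: a_k = 0, 1, 2, -1/6, 4, -1/4, 443/30, -7/2, 1853/28, …
ICs: h(0) = 0, h′(0) = 1, h′′(0) = 4, h′′′(0) = -1.

f: a_k = 0, 3, -9/2, 9, -81/4, 243/5, -243/2, 2187/7, -6561/8, …
g: a_k = 1, 1, 4, 7, 19, 40, 97, 217, 508, …
f+g: L₀ = lclm(L_f,L_g), ord ≤ 2+1.
Integrate: L := L₀·Dx.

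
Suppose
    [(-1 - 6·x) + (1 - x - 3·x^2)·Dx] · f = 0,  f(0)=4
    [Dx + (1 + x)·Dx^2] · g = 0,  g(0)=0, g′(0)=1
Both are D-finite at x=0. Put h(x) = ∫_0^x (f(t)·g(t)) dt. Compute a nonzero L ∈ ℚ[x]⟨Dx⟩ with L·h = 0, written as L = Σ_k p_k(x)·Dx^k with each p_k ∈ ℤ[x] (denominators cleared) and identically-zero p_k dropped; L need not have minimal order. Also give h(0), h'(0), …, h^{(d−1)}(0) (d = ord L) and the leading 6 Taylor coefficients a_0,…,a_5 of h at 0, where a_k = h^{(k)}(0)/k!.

f: a_k = 4, 4, 16, 28, 76, 160, …
g: a_k = 0, 1, -1/2, 1/3, -1/4, 1/5, …
Sym-product of L_f,L_g gives L₀ (≤ ord 2).
Integrate: L := L₀·Dx.
L = (7 + 12·x)·Dx + (1 + 15·x + 15·x^2)·Dx^2 + (-1 + 4·x^2 + 3·x^3)·Dx^3  (order 3).
h: a_k = 0, 0, 2, 2/3, 23/6, 61/15, …
ICs: h(0) = 0, h′(0) = 0, h′′(0) = 4.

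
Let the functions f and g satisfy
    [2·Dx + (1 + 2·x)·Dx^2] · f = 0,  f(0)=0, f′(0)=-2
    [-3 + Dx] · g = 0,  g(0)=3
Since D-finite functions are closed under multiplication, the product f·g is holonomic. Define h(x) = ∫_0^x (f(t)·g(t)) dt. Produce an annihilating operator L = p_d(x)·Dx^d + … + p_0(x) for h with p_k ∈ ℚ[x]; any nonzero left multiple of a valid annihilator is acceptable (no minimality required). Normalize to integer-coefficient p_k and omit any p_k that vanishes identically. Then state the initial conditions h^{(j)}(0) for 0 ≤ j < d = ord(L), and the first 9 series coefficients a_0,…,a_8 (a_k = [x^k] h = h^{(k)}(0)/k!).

L = (3 + 18·x)·Dx + (-4 - 12·x)·Dx^2 + (1 + 2·x)·Dx^3  (order 3).
h: a_k = 0, 0, -3, -4, -17/4, -12/5, -83/40, 1/14, -3411/2240, …
ICs: h(0) = 0, h′(0) = 0, h′′(0) = -6.

f: a_k = 0, -2, 2, -8/3, 4, -32/5, 32/3, -128/7, 32, …
g: a_k = 3, 9, 27/2, 27/2, 81/8, 243/40, 243/80, 729/560, 2187/4480, …
Sym-product of L_f,L_g gives L₀ (≤ ord 2).
Integrate: L := L₀·Dx.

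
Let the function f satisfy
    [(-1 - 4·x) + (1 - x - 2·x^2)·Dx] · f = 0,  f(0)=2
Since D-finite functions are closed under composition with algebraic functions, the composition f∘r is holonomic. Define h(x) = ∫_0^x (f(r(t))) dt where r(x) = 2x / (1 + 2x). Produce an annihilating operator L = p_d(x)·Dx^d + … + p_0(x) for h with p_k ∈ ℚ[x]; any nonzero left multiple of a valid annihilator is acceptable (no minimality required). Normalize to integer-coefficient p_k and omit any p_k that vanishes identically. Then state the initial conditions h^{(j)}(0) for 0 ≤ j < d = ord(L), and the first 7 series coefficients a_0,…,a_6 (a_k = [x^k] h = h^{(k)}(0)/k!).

L = (2 + 20·x)·Dx + (-1 - 4·x + 4·x^2 + 16·x^3)·Dx^2  (order 2).
h: a_k = 0, 2, 2, 16/3, 0, 128/5, -128/3, …
ICs: h(0) = 0, h′(0) = 2.

f: a_k = 2, 2, 6, 10, 22, 42, 86, …
L₀ from L_f via x↦r, Dx↦r'^{-1}Dx.
∫: right-multiply L₀ by Dx.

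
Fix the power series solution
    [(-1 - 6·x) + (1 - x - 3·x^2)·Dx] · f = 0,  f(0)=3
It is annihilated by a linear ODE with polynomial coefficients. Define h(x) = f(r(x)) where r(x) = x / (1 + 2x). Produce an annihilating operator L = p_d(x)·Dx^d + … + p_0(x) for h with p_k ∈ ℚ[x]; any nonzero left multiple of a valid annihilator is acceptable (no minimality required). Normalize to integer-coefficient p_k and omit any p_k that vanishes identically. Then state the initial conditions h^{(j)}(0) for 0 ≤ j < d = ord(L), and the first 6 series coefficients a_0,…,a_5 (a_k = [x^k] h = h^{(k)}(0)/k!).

L = (1 + 8·x) + (-1 - 5·x - 5·x^2 + 2·x^3)·Dx  (order 1).
h: a_k = 3, 3, 6, -15, 51, -168, …
ICs: h(0) = 3.

f: a_k = 3, 3, 12, 21, 57, 120, …
f∘r: x↦r, Dx↦Dx/r' in L_f ⇒ L₀.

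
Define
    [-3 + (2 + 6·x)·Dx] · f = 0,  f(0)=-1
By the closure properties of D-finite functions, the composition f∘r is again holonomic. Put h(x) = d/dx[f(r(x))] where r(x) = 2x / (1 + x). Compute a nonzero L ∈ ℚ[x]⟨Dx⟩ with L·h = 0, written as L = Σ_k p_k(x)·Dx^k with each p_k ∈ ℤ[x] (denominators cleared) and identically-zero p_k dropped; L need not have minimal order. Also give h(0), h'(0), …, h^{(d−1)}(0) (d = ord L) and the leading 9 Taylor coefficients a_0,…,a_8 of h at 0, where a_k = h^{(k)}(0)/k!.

L = (-5 - 14·x) + (-1 - 8·x - 7·x^2)·Dx  (order 1).
h: a_k = -3, 15, -153/2, 861/2, -20685/8, 128961/8, -1644825/16, 10648221/16, -557431281/128, …
ICs: h(0) = -3.

f: a_k = -1, -3/2, 9/8, -27/16, 405/128, -1701/256, 15309/1024, -72171/2048, 2814669/32768, …
Change of var in L_f (x↦r) gives L₀.
h₀' ⇒ L via d/dx closure of L₀.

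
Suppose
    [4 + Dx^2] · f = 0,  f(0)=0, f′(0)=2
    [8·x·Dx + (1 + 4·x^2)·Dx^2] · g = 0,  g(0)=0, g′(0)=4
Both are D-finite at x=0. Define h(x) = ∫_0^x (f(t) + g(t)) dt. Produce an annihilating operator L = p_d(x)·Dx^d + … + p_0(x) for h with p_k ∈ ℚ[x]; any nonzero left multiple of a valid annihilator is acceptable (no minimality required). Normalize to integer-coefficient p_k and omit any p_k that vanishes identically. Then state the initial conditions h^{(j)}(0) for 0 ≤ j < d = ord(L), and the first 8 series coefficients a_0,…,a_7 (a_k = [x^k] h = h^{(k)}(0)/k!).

L = (-352·x + 1792·x^3 + 512·x^5)·Dx^2 + (-4 + 112·x^2 + 576·x^4 + 256·x^6)·Dx^3 + (-88·x + 448·x^3 + 128·x^5)·Dx^4 + (-1 + 28·x^2 + 144·x^4 + 64·x^6)·Dx^5  (order 5).
h: a_k = 0, 0, 3, 0, -5/3, 0, 98/45, 0, …
ICs: h(0) = 0, h′(0) = 0, h′′(0) = 6, h′′′(0) = 0, h′′′′(0) = -40.

f: a_k = 0, 2, 0, -4/3, 0, 4/15, 0, -8/315, …
g: a_k = 0, 4, 0, -16/3, 0, 64/5, 0, -256/7, …
L₀ := lclm(L_f,L_g); ord L₀ ≤ 2+2.
Integrate: L := L₀·Dx.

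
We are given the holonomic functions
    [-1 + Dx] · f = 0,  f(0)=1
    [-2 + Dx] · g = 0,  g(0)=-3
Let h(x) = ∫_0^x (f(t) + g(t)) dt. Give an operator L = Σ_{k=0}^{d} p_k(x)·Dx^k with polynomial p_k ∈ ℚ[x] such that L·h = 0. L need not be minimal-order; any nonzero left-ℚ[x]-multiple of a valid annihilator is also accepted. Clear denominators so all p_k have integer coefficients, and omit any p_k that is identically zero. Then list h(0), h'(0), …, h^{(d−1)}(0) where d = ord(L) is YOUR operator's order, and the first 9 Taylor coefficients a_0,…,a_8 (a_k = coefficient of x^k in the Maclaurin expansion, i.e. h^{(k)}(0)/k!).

f: a_k = 1, 1, 1/2, 1/6, 1/24, 1/120, 1/720, 1/5040, 1/40320, …
g: a_k = -3, -6, -6, -4, -2, -4/5, -4/15, -8/105, -2/105, …
L₀ := lclm(L_f,L_g); ord L₀ ≤ 1+1.
h=∫₀ˣh₀: take L = L₀·Dx.
L = 2·Dx - 3·Dx^2 + Dx^3  (order 3).
h: a_k = 0, -2, -5/2, -11/6, -23/24, -47/120, -19/144, -191/5040, -383/40320, …
ICs: h(0) = 0, h′(0) = -2, h′′(0) = -5.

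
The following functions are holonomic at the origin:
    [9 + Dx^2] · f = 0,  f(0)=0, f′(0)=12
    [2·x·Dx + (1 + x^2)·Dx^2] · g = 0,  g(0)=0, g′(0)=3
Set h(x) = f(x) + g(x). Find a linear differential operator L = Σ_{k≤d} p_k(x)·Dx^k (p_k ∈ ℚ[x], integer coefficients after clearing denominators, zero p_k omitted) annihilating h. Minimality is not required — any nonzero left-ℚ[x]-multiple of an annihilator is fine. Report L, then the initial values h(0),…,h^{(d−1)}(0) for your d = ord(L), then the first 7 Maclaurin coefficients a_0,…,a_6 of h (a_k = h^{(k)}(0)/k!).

f: a_k = 0, 12, 0, -18, 0, 81/10, 0, …
g: a_k = 0, 3, 0, -1, 0, 3/5, 0, …
h₀=f+g: left-lcm gives L₀, ord ≤ 4.
L = (-54·x + 540·x^3 + 162·x^5)·Dx + (63 + 279·x^2 + 297·x^4 + 81·x^6)·Dx^2 + (-6·x + 60·x^3 + 18·x^5)·Dx^3 + (7 + 31·x^2 + 33·x^4 + 9·x^6)·Dx^4  (order 4).
h: a_k = 0, 15, 0, -19, 0, 87/10, 0, …
ICs: h(0) = 0, h′(0) = 15, h′′(0) = 0, h′′′(0) = -114.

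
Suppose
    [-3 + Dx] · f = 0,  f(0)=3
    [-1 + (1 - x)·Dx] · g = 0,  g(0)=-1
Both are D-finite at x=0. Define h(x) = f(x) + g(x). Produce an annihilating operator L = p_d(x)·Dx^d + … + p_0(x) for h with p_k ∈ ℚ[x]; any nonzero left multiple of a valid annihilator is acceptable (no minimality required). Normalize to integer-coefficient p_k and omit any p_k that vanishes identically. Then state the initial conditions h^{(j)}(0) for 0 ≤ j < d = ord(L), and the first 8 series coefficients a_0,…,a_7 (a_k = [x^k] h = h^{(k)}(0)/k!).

L = (-3 + 9·x) + (7 - 18·x + 9·x^2)·Dx + (-2 + 5·x - 3·x^2)·Dx^2  (order 2).
h: a_k = 2, 8, 25/2, 25/2, 73/8, 203/40, 163/80, 169/560, …
ICs: h(0) = 2, h′(0) = 8.

f: a_k = 3, 9, 27/2, 27/2, 81/8, 243/40, 243/80, 729/560, …
g: a_k = -1, -1, -1, -1, -1, -1, -1, -1, …
h₀=f+g: left-lcm gives L₀, ord ≤ 2.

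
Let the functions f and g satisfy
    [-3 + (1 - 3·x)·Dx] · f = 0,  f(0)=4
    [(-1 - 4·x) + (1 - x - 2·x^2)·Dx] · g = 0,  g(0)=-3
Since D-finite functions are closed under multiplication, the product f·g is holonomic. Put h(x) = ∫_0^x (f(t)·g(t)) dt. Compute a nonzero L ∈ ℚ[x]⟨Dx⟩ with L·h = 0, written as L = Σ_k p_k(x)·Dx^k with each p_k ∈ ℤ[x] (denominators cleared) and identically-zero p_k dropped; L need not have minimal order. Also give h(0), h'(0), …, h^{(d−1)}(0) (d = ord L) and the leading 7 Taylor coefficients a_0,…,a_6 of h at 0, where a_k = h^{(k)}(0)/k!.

L = (-4 + 2·x + 18·x^2)·Dx + (1 - 4·x + x^2 + 6·x^3)·Dx^2  (order 2).
h: a_k = 0, -12, -24, -60, -150, -1932/5, -1008, …
ICs: h(0) = 0, h′(0) = -12.

f: a_k = 4, 12, 36, 108, 324, 972, 2916, …
g: a_k = -3, -3, -9, -15, -33, -63, -129, …
Sym-product of L_f,L_g gives L₀ (≤ ord 1).
Integrate: L := L₀·Dx.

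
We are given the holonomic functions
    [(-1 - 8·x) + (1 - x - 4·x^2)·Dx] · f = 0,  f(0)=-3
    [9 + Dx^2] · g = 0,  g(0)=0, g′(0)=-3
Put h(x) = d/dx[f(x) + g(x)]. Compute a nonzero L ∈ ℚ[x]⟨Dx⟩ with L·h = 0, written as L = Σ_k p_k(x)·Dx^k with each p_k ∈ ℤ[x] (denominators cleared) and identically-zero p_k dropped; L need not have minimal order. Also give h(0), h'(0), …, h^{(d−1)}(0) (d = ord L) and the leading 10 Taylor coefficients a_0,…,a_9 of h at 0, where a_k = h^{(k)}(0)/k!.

L = (2358 + 13068·x + 57006·x^2 + 38520·x^3 + 83520·x^4 + 31104·x^5 + 41472·x^6) + (-189 - 1413·x + 1251·x^2 + 4203·x^3 + 5580·x^4 + 11952·x^5 + 12096·x^6 + 13824·x^7)·Dx + (262 + 1452·x + 6334·x^2 + 4280·x^3 + 9280·x^4 + 3456·x^5 + 4608·x^6)·Dx^2 + (-21 - 157·x + 139·x^2 + 467·x^3 + 620·x^4 + 1328·x^5 + 1344·x^6 + 1536·x^7)·Dx^3  (order 3).
h: a_k = -6, -30, -135/2, -348, -7881/8, -3258, -740637/80, -27960, -354294027/4480, -227670, …
ICs: h(0) = -6, h′(0) = -30, h′′(0) = -135.

f: a_k = -3, -3, -15, -27, -87, -195, -543, -1323, -3495, -8787, …
g: a_k = 0, -3, 0, 9/2, 0, -81/40, 0, 243/560, 0, -243/4480, …
Weyl lclm of L_f,L_g ⇒ L₀ (ord ≤ 3).
Differentiate: ansatz ord ≤ ord L₀ ⇒ L.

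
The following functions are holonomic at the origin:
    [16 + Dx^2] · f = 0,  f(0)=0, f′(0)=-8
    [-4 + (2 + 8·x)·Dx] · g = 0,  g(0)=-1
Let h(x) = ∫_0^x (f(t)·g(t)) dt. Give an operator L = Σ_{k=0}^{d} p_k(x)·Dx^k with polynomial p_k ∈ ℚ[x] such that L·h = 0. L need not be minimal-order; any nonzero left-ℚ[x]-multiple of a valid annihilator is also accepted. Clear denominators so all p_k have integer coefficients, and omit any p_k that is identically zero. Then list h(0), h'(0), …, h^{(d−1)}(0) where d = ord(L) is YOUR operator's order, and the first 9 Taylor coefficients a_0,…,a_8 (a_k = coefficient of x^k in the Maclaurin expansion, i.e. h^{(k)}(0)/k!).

f: a_k = 0, -8, 0, 64/3, 0, -256/15, 0, 2048/315, 0, …
g: a_k = -1, -2, 2, -4, 10, -28, 84, -264, 858, …
f·g: L₀ = L_f ⊗_s L_g, ord ≤ 2·1.
∫: right-multiply L₀ by Dx.
L = (28 + 128·x + 256·x^2)·Dx + (-4 - 16·x)·Dx^2 + (1 + 8·x + 16·x^2)·Dx^3  (order 3).
h: a_k = 0, 0, 4, 16/3, -28/3, -32/15, -152/45, 864/35, -3932/63, …
ICs: h(0) = 0, h′(0) = 0, h′′(0) = 8.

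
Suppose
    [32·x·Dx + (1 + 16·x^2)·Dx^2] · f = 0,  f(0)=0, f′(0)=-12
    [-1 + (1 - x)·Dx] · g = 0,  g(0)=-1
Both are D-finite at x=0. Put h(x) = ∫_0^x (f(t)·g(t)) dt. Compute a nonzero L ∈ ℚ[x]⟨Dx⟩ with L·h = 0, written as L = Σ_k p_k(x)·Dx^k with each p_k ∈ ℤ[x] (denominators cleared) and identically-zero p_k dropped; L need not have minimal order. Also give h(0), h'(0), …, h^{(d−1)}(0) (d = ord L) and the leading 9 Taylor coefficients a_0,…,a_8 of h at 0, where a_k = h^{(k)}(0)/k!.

f: a_k = 0, -12, 0, 64, 0, -3072/5, 0, 49152/7, 0, …
g: a_k = -1, -1, -1, -1, -1, -1, -1, -1, -1, …
Sym-product of L_f,L_g gives L₀ (≤ ord 2).
Integrate: L := L₀·Dx.
L = 32·x·Dx + (2 - 32·x + 64·x^2)·Dx^2 + (-1 + x - 16·x^2 + 16·x^3)·Dx^3  (order 3).
h: a_k = 0, 0, 6, 4, -13, -52/5, 1406/15, 2812/35, -56519/70, …
ICs: h(0) = 0, h′(0) = 0, h′′(0) = 12.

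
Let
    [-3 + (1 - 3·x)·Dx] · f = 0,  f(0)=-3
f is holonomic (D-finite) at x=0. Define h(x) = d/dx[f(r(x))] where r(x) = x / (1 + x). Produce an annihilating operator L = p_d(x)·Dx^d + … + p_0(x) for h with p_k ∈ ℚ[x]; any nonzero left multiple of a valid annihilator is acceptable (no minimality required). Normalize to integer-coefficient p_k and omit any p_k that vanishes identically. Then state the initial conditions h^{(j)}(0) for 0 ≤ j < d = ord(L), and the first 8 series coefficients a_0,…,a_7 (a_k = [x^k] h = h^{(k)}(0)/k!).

f: a_k = -3, -9, -27, -81, -243, -729, -2187, -6561, …
f∘r: x↦r, Dx↦Dx/r' in L_f ⇒ L₀.
Differentiate: ansatz ord ≤ ord L₀ ⇒ L.
L = 4 + (-1 + 2·x)·Dx  (order 1).
h: a_k = -9, -36, -108, -288, -720, -1728, -4032, -9216, …
ICs: h(0) = -9.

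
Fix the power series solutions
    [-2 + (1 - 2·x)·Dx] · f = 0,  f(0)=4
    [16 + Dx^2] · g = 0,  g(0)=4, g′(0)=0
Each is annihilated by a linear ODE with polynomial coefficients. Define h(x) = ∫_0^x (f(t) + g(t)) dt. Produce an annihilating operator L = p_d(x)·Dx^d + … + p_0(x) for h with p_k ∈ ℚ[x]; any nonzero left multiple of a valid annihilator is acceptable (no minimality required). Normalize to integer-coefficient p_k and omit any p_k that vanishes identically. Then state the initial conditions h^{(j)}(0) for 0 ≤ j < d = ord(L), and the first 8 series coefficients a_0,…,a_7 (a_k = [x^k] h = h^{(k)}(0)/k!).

f: a_k = 4, 8, 16, 32, 64, 128, 256, 512, …
g: a_k = 4, 0, -32, 0, 128/3, 0, -1024/45, 0, …
Weyl lclm of L_f,L_g ⇒ L₀ (ord ≤ 3).
h=∫h₀ ⇒ L = L₀·Dx.
L = (160 - 256·x + 256·x^2)·Dx + (-48 + 224·x - 384·x^2 + 256·x^3)·Dx^2 + (10 - 16·x + 16·x^2)·Dx^3 + (-3 + 14·x - 24·x^2 + 16·x^3)·Dx^4  (order 4).
h: a_k = 0, 8, 4, -16/3, 8, 64/3, 64/3, 10496/315, …
ICs: h(0) = 0, h′(0) = 8, h′′(0) = 8, h′′′(0) = -32.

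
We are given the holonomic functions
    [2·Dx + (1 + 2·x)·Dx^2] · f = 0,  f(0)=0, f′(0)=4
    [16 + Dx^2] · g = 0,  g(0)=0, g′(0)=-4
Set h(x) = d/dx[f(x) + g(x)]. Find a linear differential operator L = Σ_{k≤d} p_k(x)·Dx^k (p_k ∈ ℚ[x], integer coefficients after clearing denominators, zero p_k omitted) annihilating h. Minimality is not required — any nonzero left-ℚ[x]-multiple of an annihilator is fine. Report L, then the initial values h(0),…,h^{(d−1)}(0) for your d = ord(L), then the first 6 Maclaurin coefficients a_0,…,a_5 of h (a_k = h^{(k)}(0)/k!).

L = (160 + 256·x + 256·x^2) + (48 + 224·x + 384·x^2 + 256·x^3)·Dx + (10 + 16·x + 16·x^2)·Dx^2 + (3 + 14·x + 24·x^2 + 16·x^3)·Dx^3  (order 3).
h: a_k = 0, -8, 48, -32, 64/3, -128, …
ICs: h(0) = 0, h′(0) = -8, h′′(0) = 96.

f: a_k = 0, 4, -4, 16/3, -8, 64/5, …
g: a_k = 0, -4, 0, 32/3, 0, -128/15, …
h₀=f+g: left-lcm gives L₀, ord ≤ 4.
h₀' ⇒ L via d/dx closure of L₀.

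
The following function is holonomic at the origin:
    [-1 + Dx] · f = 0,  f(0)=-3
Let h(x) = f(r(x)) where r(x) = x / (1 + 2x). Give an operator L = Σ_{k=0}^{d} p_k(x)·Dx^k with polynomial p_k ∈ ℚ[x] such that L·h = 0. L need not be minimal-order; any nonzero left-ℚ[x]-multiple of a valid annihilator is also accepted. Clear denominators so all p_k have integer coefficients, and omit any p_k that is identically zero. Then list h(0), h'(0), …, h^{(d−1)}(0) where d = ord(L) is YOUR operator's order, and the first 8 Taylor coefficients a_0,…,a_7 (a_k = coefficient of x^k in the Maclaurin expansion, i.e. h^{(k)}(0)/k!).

L = -1 + (1 + 4·x + 4·x^2)·Dx  (order 1).
h: a_k = -3, -3, 9/2, -13/2, 71/8, -441/40, 2699/240, -9157/1680, …
ICs: h(0) = -3.

f: a_k = -3, -3, -3/2, -1/2, -1/8, -1/40, -1/240, -1/1680, …
h₀=f(r): pull back L_f along r ⇒ L₀.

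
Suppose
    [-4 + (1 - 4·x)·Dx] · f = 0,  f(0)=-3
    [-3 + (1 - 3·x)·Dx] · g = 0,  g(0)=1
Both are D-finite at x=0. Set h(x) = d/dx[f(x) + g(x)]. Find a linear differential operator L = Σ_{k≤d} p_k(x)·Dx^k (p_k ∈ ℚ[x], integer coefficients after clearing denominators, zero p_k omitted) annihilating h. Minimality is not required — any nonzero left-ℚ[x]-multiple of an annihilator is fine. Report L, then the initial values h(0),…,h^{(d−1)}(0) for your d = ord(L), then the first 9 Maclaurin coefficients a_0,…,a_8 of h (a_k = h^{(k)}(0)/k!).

f: a_k = -3, -12, -48, -192, -768, -3072, -12288, -49152, -196608, …
g: a_k = 1, 3, 9, 27, 81, 243, 729, 2187, 6561, …
Weyl lclm of L_f,L_g ⇒ L₀ (ord ≤ 2).
Derive L from L₀ (diff closure).
L = 72 + (-21 + 72·x)·Dx + (1 - 7·x + 12·x^2)·Dx^2  (order 2).
h: a_k = -9, -78, -495, -2748, -14145, -69354, -328755, -1520376, -6900741, …
ICs: h(0) = -9, h′(0) = -78.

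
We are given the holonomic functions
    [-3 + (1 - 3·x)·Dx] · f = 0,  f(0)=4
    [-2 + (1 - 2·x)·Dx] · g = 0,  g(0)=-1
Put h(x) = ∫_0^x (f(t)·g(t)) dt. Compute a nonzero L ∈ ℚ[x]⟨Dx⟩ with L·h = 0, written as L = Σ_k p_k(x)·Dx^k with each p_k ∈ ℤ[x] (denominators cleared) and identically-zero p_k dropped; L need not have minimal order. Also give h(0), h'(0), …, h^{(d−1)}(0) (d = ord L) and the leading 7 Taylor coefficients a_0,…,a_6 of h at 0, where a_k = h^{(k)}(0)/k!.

f: a_k = 4, 12, 36, 108, 324, 972, 2916, …
g: a_k = -1, -2, -4, -8, -16, -32, -64, …
Sym-product of L_f,L_g gives L₀ (≤ ord 1).
∫: right-multiply L₀ by Dx.
L = (-5 + 12·x)·Dx + (1 - 5·x + 6·x^2)·Dx^2  (order 2).
h: a_k = 0, -4, -10, -76/3, -65, -844/5, -1330/3, …
ICs: h(0) = 0, h′(0) = -4.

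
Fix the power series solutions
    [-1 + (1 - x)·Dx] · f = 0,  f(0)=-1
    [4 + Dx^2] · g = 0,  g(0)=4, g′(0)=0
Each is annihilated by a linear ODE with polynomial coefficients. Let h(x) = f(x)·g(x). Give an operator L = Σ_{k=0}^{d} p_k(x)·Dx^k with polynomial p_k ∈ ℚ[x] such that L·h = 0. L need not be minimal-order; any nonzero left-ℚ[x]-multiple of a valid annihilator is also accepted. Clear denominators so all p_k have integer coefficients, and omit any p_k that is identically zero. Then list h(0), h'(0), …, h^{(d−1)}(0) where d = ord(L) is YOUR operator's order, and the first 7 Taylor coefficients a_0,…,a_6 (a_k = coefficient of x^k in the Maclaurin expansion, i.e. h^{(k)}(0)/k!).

f: a_k = -1, -1, -1, -1, -1, -1, -1, …
g: a_k = 4, 0, -8, 0, 8/3, 0, -16/45, …
Product ⇒ symmetric product L₀, ord ≤ 2.
L = (-4 + 4·x) + 2·Dx + (-1 + x)·Dx^2  (order 2).
h: a_k = -4, -4, 4, 4, 4/3, 4/3, 76/45, …
ICs: h(0) = -4, h′(0) = -4.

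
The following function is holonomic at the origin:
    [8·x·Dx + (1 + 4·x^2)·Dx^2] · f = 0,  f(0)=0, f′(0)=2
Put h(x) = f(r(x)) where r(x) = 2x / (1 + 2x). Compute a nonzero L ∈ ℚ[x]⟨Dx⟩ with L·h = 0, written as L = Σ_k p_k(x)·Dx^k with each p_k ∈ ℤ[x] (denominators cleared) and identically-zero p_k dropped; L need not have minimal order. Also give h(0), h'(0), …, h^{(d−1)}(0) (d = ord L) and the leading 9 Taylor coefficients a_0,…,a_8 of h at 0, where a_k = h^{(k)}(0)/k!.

L = (4 + 40·x)·Dx + (1 + 4·x + 20·x^2)·Dx^2  (order 2).
h: a_k = 0, 4, -8, -16/3, 96, -1216/5, -1408/3, 35584/7, -10752, …
ICs: h(0) = 0, h′(0) = 4.

f: a_k = 0, 2, 0, -8/3, 0, 32/5, 0, -128/7, 0, …
h₀=f(r): pull back L_f along r ⇒ L₀.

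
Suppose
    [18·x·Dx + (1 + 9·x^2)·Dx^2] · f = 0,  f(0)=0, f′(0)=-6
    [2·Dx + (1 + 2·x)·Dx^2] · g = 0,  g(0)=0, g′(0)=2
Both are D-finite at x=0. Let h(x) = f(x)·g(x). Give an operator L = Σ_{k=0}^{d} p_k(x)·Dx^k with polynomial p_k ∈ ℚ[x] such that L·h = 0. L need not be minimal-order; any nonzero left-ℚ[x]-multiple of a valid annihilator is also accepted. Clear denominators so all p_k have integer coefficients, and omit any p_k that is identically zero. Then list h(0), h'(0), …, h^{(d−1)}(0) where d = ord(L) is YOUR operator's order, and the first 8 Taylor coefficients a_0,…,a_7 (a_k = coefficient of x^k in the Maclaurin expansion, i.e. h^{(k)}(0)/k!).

f: a_k = 0, -6, 0, 18, 0, -486/5, 0, 4374/7, …
g: a_k = 0, 2, -2, 8/3, -4, 32/5, -32/3, 128/7, …
h₀=f·g: eliminate ⇒ L₀, order ≤ 2·2.
L = (792 + 3024·x + 22680·x^2 + 102384·x^3 + 174960·x^4 + 151632·x^5 + 104976·x^7)·Dx + (332 + 4752·x + 28908·x^2 + 127008·x^3 + 351216·x^4 + 542376·x^5 + 408240·x^6 + 157464·x^7 + 367416·x^8)·Dx^2 + (44 + 916·x + 6696·x^2 + 27252·x^3 + 85860·x^4 + 193428·x^5 + 279936·x^6 + 224532·x^7 + 157464·x^8 + 209952·x^9)·Dx^3 + (10 + 76·x + 418·x^2 + 1728·x^3 + 5391·x^4 + 12960·x^5 + 24948·x^6 + 34992·x^7 + 29889·x^8 + 26244·x^9 + 26244·x^10)·Dx^4  (order 4).
h: a_k = 0, 0, -12, 12, 20, -12, -924/5, 932/5, …
ICs: h(0) = 0, h′(0) = 0, h′′(0) = -24, h′′′(0) = 72.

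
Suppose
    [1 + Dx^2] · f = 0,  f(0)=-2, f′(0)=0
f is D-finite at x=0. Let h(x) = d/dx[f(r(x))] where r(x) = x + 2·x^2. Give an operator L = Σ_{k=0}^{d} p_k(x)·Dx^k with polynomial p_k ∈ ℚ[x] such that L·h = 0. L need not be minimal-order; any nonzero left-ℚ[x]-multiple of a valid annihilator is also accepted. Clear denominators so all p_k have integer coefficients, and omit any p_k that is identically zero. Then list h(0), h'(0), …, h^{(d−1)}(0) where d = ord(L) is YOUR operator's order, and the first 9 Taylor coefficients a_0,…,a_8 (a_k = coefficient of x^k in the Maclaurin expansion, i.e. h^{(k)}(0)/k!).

L = (49 + 16·x + 96·x^2 + 256·x^3 + 256·x^4) + (-12 - 48·x)·Dx + (1 + 8·x + 16·x^2)·Dx^2  (order 2).
h: a_k = 0, 2, 12, 47/3, -10/3, -719/60, -553/30, -23521/2520, 559/140, …
ICs: h(0) = 0, h′(0) = 2.

f: a_k = -2, 0, 1, 0, -1/12, 0, 1/360, 0, -1/20160, …
L₀ from L_f via x↦r, Dx↦r'^{-1}Dx.
h₀' ⇒ L via d/dx closure of L₀.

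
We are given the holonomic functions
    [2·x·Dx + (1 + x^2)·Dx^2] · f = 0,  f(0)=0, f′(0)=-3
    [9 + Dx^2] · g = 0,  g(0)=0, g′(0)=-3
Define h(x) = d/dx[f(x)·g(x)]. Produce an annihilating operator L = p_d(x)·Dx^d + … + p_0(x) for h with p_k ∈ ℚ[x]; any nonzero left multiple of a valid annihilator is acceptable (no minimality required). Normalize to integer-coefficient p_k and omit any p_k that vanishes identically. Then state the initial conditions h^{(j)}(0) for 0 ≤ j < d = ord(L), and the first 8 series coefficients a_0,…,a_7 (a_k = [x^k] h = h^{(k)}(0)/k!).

L = (20358 + 86886·x^2 + 157437·x^4 + 155520·x^6 + 96228·x^8 + 36450·x^10 + 6561·x^12) + (6372·x + 25596·x^3 + 39960·x^5 + 32400·x^7 + 14580·x^9 + 2916·x^11)·Dx + (3432 + 15828·x^2 + 31110·x^4 + 33588·x^6 + 22032·x^8 + 8424·x^10 + 1458·x^12)·Dx^2 + (708·x + 2844·x^3 + 4440·x^5 + 3600·x^7 + 1620·x^9 + 324·x^11)·Dx^3 + (130 + 686·x^2 + 1513·x^4 + 1812·x^6 + 1260·x^8 + 486·x^10 + 81·x^12)·Dx^4  (order 4).
h: a_k = 0, 18, 0, -66, 0, 297/4, 0, -117/2, …
ICs: h(0) = 0, h′(0) = 18, h′′(0) = 0, h′′′(0) = -396.

f: a_k = 0, -3, 0, 1, 0, -3/5, 0, 3/7, …
g: a_k = 0, -3, 0, 9/2, 0, -81/40, 0, 243/560, …
f·g: L₀ = L_f ⊗_s L_g, ord ≤ 2·2.
h=h₀': d/dx-closure on L₀ ⇒ L.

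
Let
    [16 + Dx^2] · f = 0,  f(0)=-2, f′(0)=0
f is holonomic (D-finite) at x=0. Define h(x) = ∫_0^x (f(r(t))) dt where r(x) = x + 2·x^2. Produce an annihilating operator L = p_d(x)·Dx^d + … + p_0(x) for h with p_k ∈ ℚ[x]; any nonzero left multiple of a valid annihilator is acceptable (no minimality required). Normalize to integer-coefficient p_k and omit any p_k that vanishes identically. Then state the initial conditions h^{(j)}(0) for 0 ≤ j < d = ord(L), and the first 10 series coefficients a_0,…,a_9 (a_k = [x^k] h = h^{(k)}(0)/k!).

L = (16 + 192·x + 768·x^2 + 1024·x^3)·Dx - 4·Dx^2 + (1 + 4·x)·Dx^3  (order 3).
h: a_k = 0, -2, 0, 16/3, 16, 128/15, -256/9, -22528/315, -1024/15, 106496/2835, …
ICs: h(0) = 0, h′(0) = -2, h′′(0) = 0.

f: a_k = -2, 0, 16, 0, -64/3, 0, 512/45, 0, -1024/315, 0, …
f∘r: x↦r, Dx↦Dx/r' in L_f ⇒ L₀.
h=∫h₀ ⇒ L = L₀·Dx.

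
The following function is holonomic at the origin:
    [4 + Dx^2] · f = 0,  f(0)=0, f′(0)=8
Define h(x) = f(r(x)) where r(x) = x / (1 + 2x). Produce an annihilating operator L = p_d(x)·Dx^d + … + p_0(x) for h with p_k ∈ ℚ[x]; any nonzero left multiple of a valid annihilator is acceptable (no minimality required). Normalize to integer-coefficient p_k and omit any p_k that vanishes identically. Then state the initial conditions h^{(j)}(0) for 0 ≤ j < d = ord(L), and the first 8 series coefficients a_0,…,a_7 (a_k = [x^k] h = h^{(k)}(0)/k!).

L = 4 + (4 + 24·x + 48·x^2 + 32·x^3)·Dx + (1 + 8·x + 24·x^2 + 32·x^3 + 16·x^4)·Dx^2  (order 2).
h: a_k = 0, 8, -16, 80/3, -32, 16/15, 160, -221792/315, …
ICs: h(0) = 0, h′(0) = 8.

f: a_k = 0, 8, 0, -16/3, 0, 16/15, 0, -32/315, …
f∘r: x↦r, Dx↦Dx/r' in L_f ⇒ L₀.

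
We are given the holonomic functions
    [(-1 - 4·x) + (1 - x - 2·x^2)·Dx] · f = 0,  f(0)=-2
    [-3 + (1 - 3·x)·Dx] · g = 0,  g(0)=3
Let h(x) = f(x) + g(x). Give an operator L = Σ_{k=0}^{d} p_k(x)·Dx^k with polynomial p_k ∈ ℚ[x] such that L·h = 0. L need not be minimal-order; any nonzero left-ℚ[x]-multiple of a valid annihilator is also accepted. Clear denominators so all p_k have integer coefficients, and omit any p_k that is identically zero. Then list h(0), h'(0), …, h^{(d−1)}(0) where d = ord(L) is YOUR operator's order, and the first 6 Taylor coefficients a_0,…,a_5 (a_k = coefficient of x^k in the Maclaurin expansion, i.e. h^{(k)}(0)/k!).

L = (-36·x + 36·x^2 - 36·x^3) + (6 - 6·x - 30·x^2 + 54·x^3 - 72·x^4)·Dx + (-1 + 6·x - 12·x^2 + 8·x^3 + 9·x^4 - 18·x^5)·Dx^2  (order 2).
h: a_k = 1, 7, 21, 71, 221, 687, …
ICs: h(0) = 1, h′(0) = 7.

f: a_k = -2, -2, -6, -10, -22, -42, …
g: a_k = 3, 9, 27, 81, 243, 729, …
L₀ := lclm(L_f,L_g); ord L₀ ≤ 1+1.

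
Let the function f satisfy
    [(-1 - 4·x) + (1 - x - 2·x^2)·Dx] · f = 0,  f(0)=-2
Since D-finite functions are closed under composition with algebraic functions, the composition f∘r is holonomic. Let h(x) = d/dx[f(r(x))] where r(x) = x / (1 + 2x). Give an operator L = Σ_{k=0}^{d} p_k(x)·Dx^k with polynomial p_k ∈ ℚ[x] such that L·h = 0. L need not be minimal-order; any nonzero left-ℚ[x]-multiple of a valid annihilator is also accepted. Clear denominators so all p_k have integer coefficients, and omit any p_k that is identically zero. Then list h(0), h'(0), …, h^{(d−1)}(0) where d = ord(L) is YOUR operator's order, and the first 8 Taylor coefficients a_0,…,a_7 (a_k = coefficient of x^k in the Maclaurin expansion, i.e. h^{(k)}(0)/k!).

f: a_k = -2, -2, -6, -10, -22, -42, -86, -170, …
L₀ from L_f via x↦r, Dx↦r'^{-1}Dx.
Derive L from L₀ (diff closure).
L = 2 + (-1 - 11·x - 36·x^2 - 36·x^3)·Dx  (order 1).
h: a_k = -2, -4, 18, -72, 270, -972, 3402, -11664, …
ICs: h(0) = -2.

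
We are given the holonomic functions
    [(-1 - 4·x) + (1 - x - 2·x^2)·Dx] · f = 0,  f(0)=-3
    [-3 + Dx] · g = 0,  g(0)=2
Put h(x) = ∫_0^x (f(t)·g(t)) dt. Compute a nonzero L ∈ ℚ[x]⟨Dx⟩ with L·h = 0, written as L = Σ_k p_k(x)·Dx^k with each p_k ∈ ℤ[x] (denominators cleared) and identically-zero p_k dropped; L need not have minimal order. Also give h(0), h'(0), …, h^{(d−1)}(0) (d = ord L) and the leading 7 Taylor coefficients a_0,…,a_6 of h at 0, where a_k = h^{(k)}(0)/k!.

L = (4 + x - 6·x^2)·Dx + (-1 + x + 2·x^2)·Dx^2  (order 2).
h: a_k = 0, -6, -12, -21, -69/2, -1137/20, -477/5, …
ICs: h(0) = 0, h′(0) = -6.

f: a_k = -3, -3, -9, -15, -33, -63, -129, …
g: a_k = 2, 6, 9, 9, 27/4, 81/20, 81/40, …
Sym-product of L_f,L_g gives L₀ (≤ ord 1).
h=∫h₀ ⇒ L = L₀·Dx.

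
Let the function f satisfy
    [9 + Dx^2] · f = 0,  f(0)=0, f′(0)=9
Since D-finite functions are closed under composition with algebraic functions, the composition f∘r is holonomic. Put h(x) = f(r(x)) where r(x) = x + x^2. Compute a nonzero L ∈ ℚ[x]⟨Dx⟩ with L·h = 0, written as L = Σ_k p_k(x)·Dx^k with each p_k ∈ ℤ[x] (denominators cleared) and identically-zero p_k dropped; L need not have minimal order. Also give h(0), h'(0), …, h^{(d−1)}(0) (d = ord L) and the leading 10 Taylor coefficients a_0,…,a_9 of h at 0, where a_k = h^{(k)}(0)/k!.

f: a_k = 0, 9, 0, -27/2, 0, 243/40, 0, -729/560, 0, 729/4480, …
Substitute x→r, Dx→(1/r')Dx; clear ⇒ L₀.
L = (9 + 54·x + 108·x^2 + 72·x^3) - 2·Dx + (1 + 2·x)·Dx^2  (order 2).
h: a_k = 0, 9, 9, -27/2, -81/2, -1377/40, 135/8, 33291/560, 4131/80, 14337/4480, …
ICs: h(0) = 0, h′(0) = 9.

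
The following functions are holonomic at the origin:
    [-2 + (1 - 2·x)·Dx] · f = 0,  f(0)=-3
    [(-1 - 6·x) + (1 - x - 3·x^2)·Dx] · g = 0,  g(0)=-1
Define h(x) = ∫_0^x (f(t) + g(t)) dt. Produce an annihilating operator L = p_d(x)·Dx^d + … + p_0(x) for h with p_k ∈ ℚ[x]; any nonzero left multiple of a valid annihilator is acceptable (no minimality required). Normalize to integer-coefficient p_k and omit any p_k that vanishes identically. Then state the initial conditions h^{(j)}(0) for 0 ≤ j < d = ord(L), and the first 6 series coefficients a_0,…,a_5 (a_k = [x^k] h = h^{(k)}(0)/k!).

L = (8 - 36·x + 108·x^2 - 72·x^3)·Dx + (-2·x - 54·x^2 + 192·x^3 - 144·x^4)·Dx^2 + (-1 + 9·x - 23·x^2 + 6·x^3 + 42·x^4 - 36·x^5)·Dx^3  (order 3).
h: a_k = 0, -4, -7/2, -16/3, -31/4, -67/5, …
ICs: h(0) = 0, h′(0) = -4, h′′(0) = -7.

f: a_k = -3, -6, -12, -24, -48, -96, …
g: a_k = -1, -1, -4, -7, -19, -40, …
Sum ⇒ L₀ = lclm(L_f,L_g) in ℚ(x)⟨Dx⟩.
∫: right-multiply L₀ by Dx.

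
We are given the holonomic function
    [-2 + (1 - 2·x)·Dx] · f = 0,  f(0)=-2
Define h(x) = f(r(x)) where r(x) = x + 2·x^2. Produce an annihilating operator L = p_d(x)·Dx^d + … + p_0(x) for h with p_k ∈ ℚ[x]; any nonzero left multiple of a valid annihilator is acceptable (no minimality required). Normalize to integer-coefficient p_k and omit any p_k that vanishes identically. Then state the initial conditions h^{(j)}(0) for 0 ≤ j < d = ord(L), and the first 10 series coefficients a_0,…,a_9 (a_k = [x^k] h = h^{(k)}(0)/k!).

L = (2 + 8·x) + (-1 + 2·x + 4·x^2)·Dx  (order 1).
h: a_k = -2, -4, -16, -48, -160, -512, -1664, -5376, -17408, -56320, …
ICs: h(0) = -2.

f: a_k = -2, -4, -8, -16, -32, -64, -128, -256, -512, -1024, …
Change of var in L_f (x↦r) gives L₀.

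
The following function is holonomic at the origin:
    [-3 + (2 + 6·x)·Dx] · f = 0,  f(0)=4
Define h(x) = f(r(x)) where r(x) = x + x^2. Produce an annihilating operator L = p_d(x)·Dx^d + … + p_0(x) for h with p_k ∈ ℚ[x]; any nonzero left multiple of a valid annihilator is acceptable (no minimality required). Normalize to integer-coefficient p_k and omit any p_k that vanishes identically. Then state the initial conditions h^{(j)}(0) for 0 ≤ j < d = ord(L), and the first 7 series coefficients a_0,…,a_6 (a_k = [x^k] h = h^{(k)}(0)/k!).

f: a_k = 4, 6, -9/2, 27/4, -405/32, 1701/64, -15309/256, …
Substitute x→r, Dx→(1/r')Dx; clear ⇒ L₀.
L = (-3 - 6·x) + (2 + 6·x + 6·x^2)·Dx  (order 1).
h: a_k = 4, 6, 3/2, -9/4, 99/32, -243/64, 999/256, …
ICs: h(0) = 4.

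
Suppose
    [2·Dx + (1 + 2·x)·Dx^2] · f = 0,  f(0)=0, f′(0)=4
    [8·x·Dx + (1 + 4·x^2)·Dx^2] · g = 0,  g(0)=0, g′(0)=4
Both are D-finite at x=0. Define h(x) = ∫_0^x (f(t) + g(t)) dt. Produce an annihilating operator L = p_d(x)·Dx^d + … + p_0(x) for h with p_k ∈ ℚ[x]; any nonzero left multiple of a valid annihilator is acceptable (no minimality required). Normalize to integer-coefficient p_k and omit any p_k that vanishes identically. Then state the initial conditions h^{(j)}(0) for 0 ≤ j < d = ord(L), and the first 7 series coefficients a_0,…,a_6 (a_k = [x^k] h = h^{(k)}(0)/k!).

L = (-8 - 48·x + 96·x^2 + 64·x^3)·Dx^2 + (-8 - 16·x + 192·x^3 + 128·x^4)·Dx^3 + (-1 + 2·x + 8·x^2 + 16·x^3 + 48·x^4 + 32·x^5)·Dx^4  (order 4).
h: a_k = 0, 0, 4, -4/3, 0, -8/5, 64/15, …
ICs: h(0) = 0, h′(0) = 0, h′′(0) = 8, h′′′(0) = -8.

f: a_k = 0, 4, -4, 16/3, -8, 64/5, -64/3, …
g: a_k = 0, 4, 0, -16/3, 0, 64/5, 0, …
h₀=f+g: left-lcm gives L₀, ord ≤ 4.
∫: right-multiply L₀ by Dx.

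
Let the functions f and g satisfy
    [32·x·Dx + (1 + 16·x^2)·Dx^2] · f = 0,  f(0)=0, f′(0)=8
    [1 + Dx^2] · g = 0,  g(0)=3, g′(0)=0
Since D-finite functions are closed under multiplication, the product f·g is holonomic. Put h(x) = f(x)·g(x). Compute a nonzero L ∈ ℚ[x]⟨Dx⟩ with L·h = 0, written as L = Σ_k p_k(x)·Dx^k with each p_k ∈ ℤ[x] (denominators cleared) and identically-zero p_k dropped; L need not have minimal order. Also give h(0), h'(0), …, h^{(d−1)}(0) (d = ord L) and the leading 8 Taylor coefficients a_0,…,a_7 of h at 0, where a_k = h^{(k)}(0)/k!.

f: a_k = 0, 8, 0, -128/3, 0, 2048/5, 0, -32768/7, …
g: a_k = 3, 0, -3/2, 0, 1/8, 0, -1/240, 0, …
Sym-product of L_f,L_g gives L₀ (≤ ord 4).
L = (1105 + 51776·x^2 + 22016·x^4 + 16384·x^6 + 65536·x^8) + (2112·x + 35840·x^3 + 49152·x^5 + 262144·x^7)·Dx + (1122 + 52352·x^2 + 27648·x^4 + 32768·x^6 + 131072·x^8)·Dx^2 + (2112·x + 35840·x^3 + 49152·x^5 + 262144·x^7)·Dx^3 + (17 + 576·x^2 + 5632·x^4 + 16384·x^6 + 65536·x^8)·Dx^4  (order 4).
h: a_k = 0, 24, 0, -140, 0, 6469/5, 0, -3079271/210, …
ICs: h(0) = 0, h′(0) = 24, h′′(0) = 0, h′′′(0) = -840.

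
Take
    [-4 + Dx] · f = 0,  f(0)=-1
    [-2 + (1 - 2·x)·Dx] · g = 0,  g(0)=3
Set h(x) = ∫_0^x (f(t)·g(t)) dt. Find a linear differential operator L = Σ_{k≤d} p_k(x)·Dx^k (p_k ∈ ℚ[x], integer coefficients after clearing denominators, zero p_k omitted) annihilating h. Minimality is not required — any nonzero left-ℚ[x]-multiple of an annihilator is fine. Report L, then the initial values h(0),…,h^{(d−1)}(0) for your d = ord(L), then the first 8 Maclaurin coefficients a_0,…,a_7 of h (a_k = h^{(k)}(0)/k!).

L = (6 - 8·x)·Dx + (-1 + 2·x)·Dx^2  (order 2).
h: a_k = 0, -3, -9, -20, -38, -336/5, -1744/15, -21184/105, …
ICs: h(0) = 0, h′(0) = -3.

f: a_k = -1, -4, -8, -32/3, -32/3, -128/15, -256/45, -1024/315, …
g: a_k = 3, 6, 12, 24, 48, 96, 192, 384, …
f·g: L₀ = L_f ⊗_s L_g, ord ≤ 1·1.
h=∫h₀ ⇒ L = L₀·Dx.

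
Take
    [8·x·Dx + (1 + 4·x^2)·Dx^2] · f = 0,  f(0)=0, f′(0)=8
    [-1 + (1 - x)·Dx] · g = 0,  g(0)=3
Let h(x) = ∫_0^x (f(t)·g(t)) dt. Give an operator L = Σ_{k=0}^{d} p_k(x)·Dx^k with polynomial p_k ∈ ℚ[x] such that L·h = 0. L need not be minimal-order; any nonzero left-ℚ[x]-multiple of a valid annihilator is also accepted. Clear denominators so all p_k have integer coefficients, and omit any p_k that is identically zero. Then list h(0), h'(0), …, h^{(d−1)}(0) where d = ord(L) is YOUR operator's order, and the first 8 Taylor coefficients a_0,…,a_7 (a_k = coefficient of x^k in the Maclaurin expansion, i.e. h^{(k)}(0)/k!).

L = 8·x·Dx + (2 - 8·x + 16·x^2)·Dx^2 + (-1 + x - 4·x^2 + 4·x^3)·Dx^3  (order 3).
h: a_k = 0, 0, 12, 8, -2, -8/5, 172/15, 344/35, …
ICs: h(0) = 0, h′(0) = 0, h′′(0) = 24.

f: a_k = 0, 8, 0, -32/3, 0, 128/5, 0, -512/7, …
g: a_k = 3, 3, 3, 3, 3, 3, 3, 3, …
Sym-product of L_f,L_g gives L₀ (≤ ord 2).
Integrate: L := L₀·Dx.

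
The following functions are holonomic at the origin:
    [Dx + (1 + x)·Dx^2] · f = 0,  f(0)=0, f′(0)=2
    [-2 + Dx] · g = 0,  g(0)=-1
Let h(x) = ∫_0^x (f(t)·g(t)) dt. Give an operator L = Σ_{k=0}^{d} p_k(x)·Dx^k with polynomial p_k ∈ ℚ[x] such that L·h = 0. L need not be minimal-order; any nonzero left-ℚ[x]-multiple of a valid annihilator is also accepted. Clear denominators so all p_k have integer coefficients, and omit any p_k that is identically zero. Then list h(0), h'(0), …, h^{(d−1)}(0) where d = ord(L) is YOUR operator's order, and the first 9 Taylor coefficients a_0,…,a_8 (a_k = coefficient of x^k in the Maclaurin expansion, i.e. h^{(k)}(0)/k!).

L = (2 + 4·x)·Dx + (-3 - 4·x)·Dx^2 + (1 + x)·Dx^3  (order 3).
h: a_k = 0, 0, -1, -1, -2/3, -3/10, -11/90, -2/63, -17/1260, …
ICs: h(0) = 0, h′(0) = 0, h′′(0) = -2.

f: a_k = 0, 2, -1, 2/3, -1/2, 2/5, -1/3, 2/7, -1/4, …
g: a_k = -1, -2, -2, -4/3, -2/3, -4/15, -4/45, -8/315, -2/315, …
h₀=f·g: eliminate ⇒ L₀, order ≤ 2·1.
Integrate: L := L₀·Dx.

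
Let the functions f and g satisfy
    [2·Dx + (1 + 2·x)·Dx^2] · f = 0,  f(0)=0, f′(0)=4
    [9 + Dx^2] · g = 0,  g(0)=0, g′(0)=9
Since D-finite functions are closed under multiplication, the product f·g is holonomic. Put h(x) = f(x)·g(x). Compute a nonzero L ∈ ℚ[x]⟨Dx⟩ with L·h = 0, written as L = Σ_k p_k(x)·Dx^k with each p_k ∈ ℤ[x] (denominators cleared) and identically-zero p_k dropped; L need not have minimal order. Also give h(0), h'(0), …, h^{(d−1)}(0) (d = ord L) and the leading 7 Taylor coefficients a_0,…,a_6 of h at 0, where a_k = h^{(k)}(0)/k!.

L = (63 + 1053·x + 3969·x^2 + 5832·x^3 + 2916·x^4) + (63 + 450·x + 972·x^2 + 648·x^3)·Dx + (25 + 270·x + 918·x^2 + 1296·x^3 + 648·x^4)·Dx^2 + (7 + 50·x + 108·x^2 + 72·x^3)·Dx^3 + (2 + 17·x + 53·x^2 + 72·x^3 + 36·x^4)·Dx^4  (order 4).
h: a_k = 0, 0, 36, -36, -6, -18, 135/2, …
ICs: h(0) = 0, h′(0) = 0, h′′(0) = 72, h′′′(0) = -216.

f: a_k = 0, 4, -4, 16/3, -8, 64/5, -64/3, …
g: a_k = 0, 9, 0, -27/2, 0, 243/40, 0, …
h₀=f·g: eliminate ⇒ L₀, order ≤ 2·2.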